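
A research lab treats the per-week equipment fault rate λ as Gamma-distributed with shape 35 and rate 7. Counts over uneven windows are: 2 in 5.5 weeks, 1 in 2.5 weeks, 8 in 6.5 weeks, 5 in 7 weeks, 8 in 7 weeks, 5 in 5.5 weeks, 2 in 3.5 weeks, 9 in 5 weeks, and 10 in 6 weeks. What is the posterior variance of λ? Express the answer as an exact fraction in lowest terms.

Total count: 2 + 1 + 8 + 5 + 8 + 5 + 2 + 9 + 10 = 50.
Total exposure: 5.5 + 2.5 + 6.5 + 7 + 7 + 5.5 + 3.5 + 5 + 6 = 48.5 weeks.
Gamma(α, β) with Poisson data over total exposure Σt gives posterior Gamma(α+Σx, β+Σt) = Gamma(85, 111/2).
Posterior variance = α'/β'² = 85/(12321/4) = 340/12321.

340/12321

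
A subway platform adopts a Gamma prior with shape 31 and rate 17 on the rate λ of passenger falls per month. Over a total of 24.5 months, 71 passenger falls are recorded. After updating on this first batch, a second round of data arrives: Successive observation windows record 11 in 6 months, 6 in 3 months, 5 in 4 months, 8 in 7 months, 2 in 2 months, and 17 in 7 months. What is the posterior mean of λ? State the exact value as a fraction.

302/141

Total count 71 over total exposure 24.5 months.
After the first batch: Gamma(31 + 71, 17 + 24.5) = Gamma(102, 83/2).
Total count: 11 + 6 + 5 + 8 + 2 + 17 = 49.
Total exposure: 6 + 3 + 4 + 7 + 2 + 7 = 29 months.
After the second batch: Gamma(102 + 49, 83/2 + 29) = Gamma(151, 141/2).
Posterior mean = α'/β' = 151/(141/2) = 302/141.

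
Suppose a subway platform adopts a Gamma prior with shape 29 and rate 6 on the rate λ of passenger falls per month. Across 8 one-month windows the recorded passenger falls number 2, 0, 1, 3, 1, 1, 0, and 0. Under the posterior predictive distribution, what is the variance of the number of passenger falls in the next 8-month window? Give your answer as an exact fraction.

1628/49

Total count: 2 + 0 + 1 + 3 + 1 + 1 + 0 + 0 = 8.
Total exposure: 8 months.
Gamma(α, β) with Poisson data over total exposure Σt gives posterior Gamma(α+Σx, β+Σt) = Gamma(37, 14).
The posterior predictive for a window of length T is Negative Binomial with variance T·α'·(β'+T)/β'² = 8·37·22/196 = 1628/49.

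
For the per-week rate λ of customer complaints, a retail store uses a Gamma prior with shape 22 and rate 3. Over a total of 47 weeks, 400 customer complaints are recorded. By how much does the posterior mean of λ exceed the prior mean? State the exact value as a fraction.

83/75

Total count 400 over total exposure 47 weeks.
Gamma(α, β) with Poisson data over total exposure Σt gives posterior Gamma(α+Σx, β+Σt) = Gamma(422, 50).
Posterior mean = 422/50 = 211/25; prior mean = 22/3 = 22/3. Difference = 211/25 − 22/3 = 83/75.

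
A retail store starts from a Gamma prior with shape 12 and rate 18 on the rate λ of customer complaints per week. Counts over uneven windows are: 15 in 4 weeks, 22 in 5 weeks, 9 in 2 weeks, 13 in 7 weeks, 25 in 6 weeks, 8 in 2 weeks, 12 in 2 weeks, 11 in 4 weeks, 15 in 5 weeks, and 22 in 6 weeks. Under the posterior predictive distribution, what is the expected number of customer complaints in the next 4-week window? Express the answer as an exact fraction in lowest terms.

656/61

Total count: 15 + 22 + 9 + 13 + 25 + 8 + 12 + 11 + 15 + 22 = 152.
Total exposure: 4 + 5 + 2 + 7 + 6 + 2 + 2 + 4 + 5 + 6 = 43 weeks.
Conjugate update: add total count to the shape and total exposure to the rate, giving Gamma(164, 61).
Predictive mean over a 4-week window = T·E[λ|data] = 4·164/61 = 656/61.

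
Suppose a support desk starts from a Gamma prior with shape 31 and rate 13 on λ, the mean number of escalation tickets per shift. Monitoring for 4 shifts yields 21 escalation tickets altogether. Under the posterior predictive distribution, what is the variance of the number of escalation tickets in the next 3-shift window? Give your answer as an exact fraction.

Total count 21 over total exposure 4 shifts.
Gamma(α, β) with Poisson data over total exposure Σt gives posterior Gamma(α+Σx, β+Σt) = Gamma(52, 17).
The posterior predictive for a window of length T is Negative Binomial with variance T·α'·(β'+T)/β'² = 3·52·20/289 = 3120/289.

3120/289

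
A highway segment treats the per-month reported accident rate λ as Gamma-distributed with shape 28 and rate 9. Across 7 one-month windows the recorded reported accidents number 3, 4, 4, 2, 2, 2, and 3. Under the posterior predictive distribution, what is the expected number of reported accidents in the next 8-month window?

24

Total count: 3 + 4 + 4 + 2 + 2 + 2 + 3 = 20.
Total exposure: 7 months.
By Gamma–Poisson conjugacy, the posterior is Gamma(α + Σx, β + Σt) = Gamma(28 + 20, 9 + 7) = Gamma(48, 16).
Predictive mean over an 8-month window = T·E[λ|data] = 8·48/16 = 24.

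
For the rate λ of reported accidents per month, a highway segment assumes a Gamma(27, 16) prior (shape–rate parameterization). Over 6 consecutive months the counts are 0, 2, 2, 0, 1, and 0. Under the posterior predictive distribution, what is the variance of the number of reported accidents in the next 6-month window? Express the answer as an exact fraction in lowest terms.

1344/121

Total count: 0 + 2 + 2 + 0 + 1 + 0 = 5.
Total exposure: 6 months.
Posterior: α' = 27 + 5 = 32, β' = 16 + 6 = 22.
The posterior predictive for a window of length T is Negative Binomial with variance T·α'·(β'+T)/β'² = 6·32·28/484 = 1344/121.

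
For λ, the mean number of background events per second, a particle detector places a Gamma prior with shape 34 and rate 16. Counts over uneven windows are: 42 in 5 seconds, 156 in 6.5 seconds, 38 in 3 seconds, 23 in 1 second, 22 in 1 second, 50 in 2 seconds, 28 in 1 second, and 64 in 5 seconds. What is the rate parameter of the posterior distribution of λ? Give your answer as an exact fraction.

Total count: 42 + 156 + 38 + 23 + 22 + 50 + 28 + 64 = 423.
Total exposure: 5 + 6.5 + 3 + 1 + 1 + 2 + 1 + 5 = 24.5 seconds.
Posterior: α' = 34 + 423 = 457, β' = 16 + 24.5 = 81/2.

81/2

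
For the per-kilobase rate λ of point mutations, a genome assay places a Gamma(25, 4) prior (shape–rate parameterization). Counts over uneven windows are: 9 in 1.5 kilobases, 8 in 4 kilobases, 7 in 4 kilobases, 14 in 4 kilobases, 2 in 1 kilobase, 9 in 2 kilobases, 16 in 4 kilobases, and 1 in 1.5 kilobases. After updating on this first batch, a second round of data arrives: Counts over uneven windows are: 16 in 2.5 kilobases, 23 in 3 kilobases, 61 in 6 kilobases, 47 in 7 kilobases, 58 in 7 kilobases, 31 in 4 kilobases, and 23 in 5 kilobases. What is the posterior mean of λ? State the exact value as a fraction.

Total count: 9 + 8 + 7 + 14 + 2 + 9 + 16 + 1 = 66.
Total exposure: 1.5 + 4 + 4 + 4 + 1 + 2 + 4 + 1.5 = 22 kilobases.
After the first batch: Gamma(25 + 66, 4 + 22) = Gamma(91, 26).
Total count: 16 + 23 + 61 + 47 + 58 + 31 + 23 = 259.
Total exposure: 2.5 + 3 + 6 + 7 + 7 + 4 + 5 = 34.5 kilobases.
After the second batch: Gamma(91 + 259, 26 + 34.5) = Gamma(350, 121/2).
Posterior mean = α'/β' = 350/(121/2) = 700/121.

700/121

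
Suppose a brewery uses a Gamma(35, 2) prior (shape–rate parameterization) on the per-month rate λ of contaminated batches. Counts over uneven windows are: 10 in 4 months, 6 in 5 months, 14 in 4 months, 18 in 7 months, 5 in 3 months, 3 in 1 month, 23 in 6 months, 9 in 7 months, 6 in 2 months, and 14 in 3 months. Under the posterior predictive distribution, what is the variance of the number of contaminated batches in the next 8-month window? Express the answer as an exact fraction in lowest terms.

Total count: 10 + 6 + 14 + 18 + 5 + 3 + 23 + 9 + 6 + 14 = 108.
Total exposure: 4 + 5 + 4 + 7 + 3 + 1 + 6 + 7 + 2 + 3 = 42 months.
By Gamma–Poisson conjugacy, the posterior is Gamma(α + Σx, β + Σt) = Gamma(35 + 108, 2 + 42) = Gamma(143, 44).
The posterior predictive for a window of length T is Negative Binomial with variance T·α'·(β'+T)/β'² = 8·143·52/1936 = 338/11.

338/11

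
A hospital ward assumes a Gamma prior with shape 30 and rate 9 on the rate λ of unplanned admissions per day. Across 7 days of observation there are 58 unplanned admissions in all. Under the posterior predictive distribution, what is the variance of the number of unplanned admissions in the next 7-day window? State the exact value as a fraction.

Total count 58 over total exposure 7 days.
Posterior: α' = 30 + 58 = 88, β' = 9 + 7 = 16.
The posterior predictive for a window of length T is Negative Binomial with variance T·α'·(β'+T)/β'² = 7·88·23/256 = 1771/32.

1771/32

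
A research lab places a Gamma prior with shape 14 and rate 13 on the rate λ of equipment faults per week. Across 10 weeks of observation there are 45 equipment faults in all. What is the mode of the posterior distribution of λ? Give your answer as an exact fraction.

58/23

Total count 45 over total exposure 10 weeks.
By Gamma–Poisson conjugacy, the posterior is Gamma(α + Σx, β + Σt) = Gamma(14 + 45, 13 + 10) = Gamma(59, 23).
Posterior mode = (α'−1)/β' = 58/23.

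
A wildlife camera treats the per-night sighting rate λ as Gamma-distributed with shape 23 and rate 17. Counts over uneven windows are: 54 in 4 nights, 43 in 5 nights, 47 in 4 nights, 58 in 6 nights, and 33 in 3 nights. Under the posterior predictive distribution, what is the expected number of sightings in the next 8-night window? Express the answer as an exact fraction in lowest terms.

Total count: 54 + 43 + 47 + 58 + 33 = 235.
Total exposure: 4 + 5 + 4 + 6 + 3 = 22 nights.
Posterior: α' = 23 + 235 = 258, β' = 17 + 22 = 39.
Predictive mean over an 8-night window = T·E[λ|data] = 8·258/39 = 688/13.

688/13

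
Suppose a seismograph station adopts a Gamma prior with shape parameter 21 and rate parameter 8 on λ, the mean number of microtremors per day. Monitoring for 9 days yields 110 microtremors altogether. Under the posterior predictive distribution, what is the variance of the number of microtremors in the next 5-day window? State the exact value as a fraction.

14410/289

Total count 110 over total exposure 9 days.
By Gamma–Poisson conjugacy, the posterior is Gamma(α + Σx, β + Σt) = Gamma(21 + 110, 8 + 9) = Gamma(131, 17).
The posterior predictive for a window of length T is Negative Binomial with variance T·α'·(β'+T)/β'² = 5·131·22/289 = 14410/289.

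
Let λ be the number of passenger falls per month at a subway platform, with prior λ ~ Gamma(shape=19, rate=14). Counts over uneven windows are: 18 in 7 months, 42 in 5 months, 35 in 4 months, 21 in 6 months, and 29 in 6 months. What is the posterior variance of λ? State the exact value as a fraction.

41/441

Total count: 18 + 42 + 35 + 21 + 29 = 145.
Total exposure: 7 + 5 + 4 + 6 + 6 = 28 months.
By Gamma–Poisson conjugacy, the posterior is Gamma(α + Σx, β + Σt) = Gamma(19 + 145, 14 + 28) = Gamma(164, 42).
Posterior variance = α'/β'² = 164/1764 = 41/441.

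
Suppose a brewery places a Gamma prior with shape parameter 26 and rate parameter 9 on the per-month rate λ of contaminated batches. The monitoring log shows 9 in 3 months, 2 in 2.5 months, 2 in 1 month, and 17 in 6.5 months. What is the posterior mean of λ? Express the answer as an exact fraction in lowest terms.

Total count: 9 + 2 + 2 + 17 = 30.
Total exposure: 3 + 2.5 + 1 + 6.5 = 13 months.
The Gamma prior is conjugate for the Poisson rate, so λ | data ~ Gamma(26+30, 9+13) = Gamma(56, 22).
Posterior mean = α'/β' = 56/22 = 28/11.

28/11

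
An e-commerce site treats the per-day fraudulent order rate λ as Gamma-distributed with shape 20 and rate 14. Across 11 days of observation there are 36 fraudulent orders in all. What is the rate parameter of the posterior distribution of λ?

Total count 36 over total exposure 11 days.
Posterior: α' = 20 + 36 = 56, β' = 14 + 11 = 25.

25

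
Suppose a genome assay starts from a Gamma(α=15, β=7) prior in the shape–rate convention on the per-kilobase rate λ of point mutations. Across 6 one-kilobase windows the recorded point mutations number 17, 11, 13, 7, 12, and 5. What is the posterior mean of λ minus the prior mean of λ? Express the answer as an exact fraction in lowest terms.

Total count: 17 + 11 + 13 + 7 + 12 + 5 = 65.
Total exposure: 6 kilobases.
Gamma(α, β) with Poisson data over total exposure Σt gives posterior Gamma(α+Σx, β+Σt) = Gamma(80, 13).
Posterior mean = 80/13 = 80/13; prior mean = 15/7 = 15/7. Difference = 80/13 − 15/7 = 365/91.

365/91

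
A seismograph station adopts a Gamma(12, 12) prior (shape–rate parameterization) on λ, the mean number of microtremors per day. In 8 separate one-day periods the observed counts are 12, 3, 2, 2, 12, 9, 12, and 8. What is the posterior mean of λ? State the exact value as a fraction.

18/5

Total count: 12 + 3 + 2 + 2 + 12 + 9 + 12 + 8 = 60.
Total exposure: 8 days.
Posterior: α' = 12 + 60 = 72, β' = 12 + 8 = 20.
Posterior mean = α'/β' = 72/20 = 18/5.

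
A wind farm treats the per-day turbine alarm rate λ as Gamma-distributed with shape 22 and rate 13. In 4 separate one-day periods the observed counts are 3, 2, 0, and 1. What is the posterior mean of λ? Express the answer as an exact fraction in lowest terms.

Total count: 3 + 2 + 0 + 1 = 6.
Total exposure: 4 days.
By Gamma–Poisson conjugacy, the posterior is Gamma(α + Σx, β + Σt) = Gamma(22 + 6, 13 + 4) = Gamma(28, 17).
Posterior mean = α'/β' = 28/17.

28/17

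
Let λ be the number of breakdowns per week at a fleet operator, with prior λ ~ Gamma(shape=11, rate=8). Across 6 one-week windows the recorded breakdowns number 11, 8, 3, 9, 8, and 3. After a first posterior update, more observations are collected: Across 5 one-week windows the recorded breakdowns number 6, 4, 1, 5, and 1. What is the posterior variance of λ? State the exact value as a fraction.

70/361

Total count: 11 + 8 + 3 + 9 + 8 + 3 = 42.
Total exposure: 6 weeks.
After the first batch: Gamma(11 + 42, 8 + 6) = Gamma(53, 14).
Total count: 6 + 4 + 1 + 5 + 1 = 17.
Total exposure: 5 weeks.
After the second batch: Gamma(53 + 17, 14 + 5) = Gamma(70, 19).
Posterior variance = α'/β'² = 70/361.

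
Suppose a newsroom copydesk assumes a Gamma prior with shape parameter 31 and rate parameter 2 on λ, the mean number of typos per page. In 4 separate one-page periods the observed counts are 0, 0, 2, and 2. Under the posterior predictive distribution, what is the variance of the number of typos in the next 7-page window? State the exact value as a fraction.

Total count: 0 + 0 + 2 + 2 = 4.
Total exposure: 4 pages.
By Gamma–Poisson conjugacy, the posterior is Gamma(α + Σx, β + Σt) = Gamma(31 + 4, 2 + 4) = Gamma(35, 6).
The posterior predictive for a window of length T is Negative Binomial with variance T·α'·(β'+T)/β'² = 7·35·13/36 = 3185/36.

3185/36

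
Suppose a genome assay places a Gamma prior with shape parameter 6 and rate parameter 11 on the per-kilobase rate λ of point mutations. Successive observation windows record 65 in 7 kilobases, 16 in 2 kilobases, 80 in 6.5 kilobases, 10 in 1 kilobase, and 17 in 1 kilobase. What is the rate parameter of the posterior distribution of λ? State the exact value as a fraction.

57/2

Total count: 65 + 16 + 80 + 10 + 17 = 188.
Total exposure: 7 + 2 + 6.5 + 1 + 1 = 17.5 kilobases.
Gamma(α, β) with Poisson data over total exposure Σt gives posterior Gamma(α+Σx, β+Σt) = Gamma(194, 57/2).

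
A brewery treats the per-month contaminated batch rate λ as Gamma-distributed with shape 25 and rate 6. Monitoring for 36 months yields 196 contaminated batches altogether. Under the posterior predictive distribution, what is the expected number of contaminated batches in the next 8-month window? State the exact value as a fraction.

Total count 196 over total exposure 36 months.
Conjugate update: add total count to the shape and total exposure to the rate, giving Gamma(221, 42).
Predictive mean over an 8-month window = T·E[λ|data] = 8·221/42 = 884/21.

884/21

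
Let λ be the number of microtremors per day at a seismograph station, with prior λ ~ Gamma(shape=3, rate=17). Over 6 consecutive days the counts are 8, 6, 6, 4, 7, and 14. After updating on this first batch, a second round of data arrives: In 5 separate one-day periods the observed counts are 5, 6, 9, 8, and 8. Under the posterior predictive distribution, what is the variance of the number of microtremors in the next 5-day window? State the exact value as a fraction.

Total count: 8 + 6 + 6 + 4 + 7 + 14 = 45.
Total exposure: 6 days.
After the first batch: Gamma(3 + 45, 17 + 6) = Gamma(48, 23).
Total count: 5 + 6 + 9 + 8 + 8 = 36.
Total exposure: 5 days.
After the second batch: Gamma(48 + 36, 23 + 5) = Gamma(84, 28).
The posterior predictive for a window of length T is Negative Binomial with variance T·α'·(β'+T)/β'² = 5·84·33/784 = 495/28.

495/28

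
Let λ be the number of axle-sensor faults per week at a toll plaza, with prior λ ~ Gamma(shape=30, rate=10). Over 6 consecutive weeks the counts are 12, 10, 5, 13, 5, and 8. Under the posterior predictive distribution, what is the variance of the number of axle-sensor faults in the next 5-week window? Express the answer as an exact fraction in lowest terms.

Total count: 12 + 10 + 5 + 13 + 5 + 8 = 53.
Total exposure: 6 weeks.
The Gamma prior is conjugate for the Poisson rate, so λ | data ~ Gamma(30+53, 10+6) = Gamma(83, 16).
The posterior predictive for a window of length T is Negative Binomial with variance T·α'·(β'+T)/β'² = 5·83·21/256 = 8715/256.

8715/256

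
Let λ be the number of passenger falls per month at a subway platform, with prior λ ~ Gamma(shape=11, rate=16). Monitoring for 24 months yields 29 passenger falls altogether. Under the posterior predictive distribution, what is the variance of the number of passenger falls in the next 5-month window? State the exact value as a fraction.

45/8

Total count 29 over total exposure 24 months.
Posterior: α' = 11 + 29 = 40, β' = 16 + 24 = 40.
The posterior predictive for a window of length T is Negative Binomial with variance T·α'·(β'+T)/β'² = 5·40·45/1600 = 45/8.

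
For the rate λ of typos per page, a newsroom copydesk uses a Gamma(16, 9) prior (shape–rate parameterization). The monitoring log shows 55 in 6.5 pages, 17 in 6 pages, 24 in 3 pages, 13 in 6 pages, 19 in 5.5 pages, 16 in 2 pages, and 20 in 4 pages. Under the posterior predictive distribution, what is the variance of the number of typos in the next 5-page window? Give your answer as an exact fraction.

1175/49

Total count: 55 + 17 + 24 + 13 + 19 + 16 + 20 = 164.
Total exposure: 6.5 + 6 + 3 + 6 + 5.5 + 2 + 4 = 33 pages.
The Gamma prior is conjugate for the Poisson rate, so λ | data ~ Gamma(16+164, 9+33) = Gamma(180, 42).
The posterior predictive for a window of length T is Negative Binomial with variance T·α'·(β'+T)/β'² = 5·180·47/1764 = 1175/49.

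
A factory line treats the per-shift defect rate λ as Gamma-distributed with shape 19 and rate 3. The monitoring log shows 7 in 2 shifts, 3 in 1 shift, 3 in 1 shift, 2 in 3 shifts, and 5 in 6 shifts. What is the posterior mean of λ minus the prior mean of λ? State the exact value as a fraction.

Total count: 7 + 3 + 3 + 2 + 5 = 20.
Total exposure: 2 + 1 + 1 + 3 + 6 = 13 shifts.
Gamma(α, β) with Poisson data over total exposure Σt gives posterior Gamma(α+Σx, β+Σt) = Gamma(39, 16).
Posterior mean = 39/16 = 39/16; prior mean = 19/3 = 19/3. Difference = 39/16 − 19/3 = -187/48.

-187/48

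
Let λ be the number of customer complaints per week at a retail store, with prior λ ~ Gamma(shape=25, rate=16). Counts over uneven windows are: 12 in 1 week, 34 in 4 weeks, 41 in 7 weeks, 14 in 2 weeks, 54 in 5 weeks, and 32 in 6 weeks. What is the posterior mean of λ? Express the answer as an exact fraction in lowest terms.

Total count: 12 + 34 + 41 + 14 + 54 + 32 = 187.
Total exposure: 1 + 4 + 7 + 2 + 5 + 6 = 25 weeks.
The Gamma prior is conjugate for the Poisson rate, so λ | data ~ Gamma(25+187, 16+25) = Gamma(212, 41).
Posterior mean = α'/β' = 212/41.

212/41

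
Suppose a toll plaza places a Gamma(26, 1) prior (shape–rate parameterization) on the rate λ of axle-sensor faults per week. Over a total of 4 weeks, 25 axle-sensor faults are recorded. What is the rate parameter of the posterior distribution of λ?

Total count 25 over total exposure 4 weeks.
Posterior: α' = 26 + 25 = 51, β' = 1 + 4 = 5.

5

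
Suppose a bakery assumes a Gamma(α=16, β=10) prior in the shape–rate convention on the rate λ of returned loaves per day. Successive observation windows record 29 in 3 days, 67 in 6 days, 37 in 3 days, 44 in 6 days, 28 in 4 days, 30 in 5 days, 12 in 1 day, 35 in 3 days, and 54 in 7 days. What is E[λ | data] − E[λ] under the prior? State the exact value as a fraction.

Total count: 29 + 67 + 37 + 44 + 28 + 30 + 12 + 35 + 54 = 336.
Total exposure: 3 + 6 + 3 + 6 + 4 + 5 + 1 + 3 + 7 = 38 days.
Gamma(α, β) with Poisson data over total exposure Σt gives posterior Gamma(α+Σx, β+Σt) = Gamma(352, 48).
Posterior mean = 352/48 = 22/3; prior mean = 16/10 = 8/5. Difference = 22/3 − 8/5 = 86/15.

86/15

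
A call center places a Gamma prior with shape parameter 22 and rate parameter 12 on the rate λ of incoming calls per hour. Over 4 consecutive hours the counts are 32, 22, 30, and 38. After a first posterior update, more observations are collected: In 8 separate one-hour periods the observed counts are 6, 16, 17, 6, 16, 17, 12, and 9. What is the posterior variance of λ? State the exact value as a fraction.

Total count: 32 + 22 + 30 + 38 = 122.
Total exposure: 4 hours.
After the first batch: Gamma(22 + 122, 12 + 4) = Gamma(144, 16).
Total count: 6 + 16 + 17 + 6 + 16 + 17 + 12 + 9 = 99.
Total exposure: 8 hours.
After the second batch: Gamma(144 + 99, 16 + 8) = Gamma(243, 24).
Posterior variance = α'/β'² = 243/576 = 27/64.

27/64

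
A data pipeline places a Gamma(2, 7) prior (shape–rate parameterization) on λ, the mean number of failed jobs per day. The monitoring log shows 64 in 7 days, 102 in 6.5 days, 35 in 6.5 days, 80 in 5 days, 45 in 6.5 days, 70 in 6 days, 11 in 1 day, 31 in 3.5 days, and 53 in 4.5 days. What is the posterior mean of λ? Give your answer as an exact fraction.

986/107

Total count: 64 + 102 + 35 + 80 + 45 + 70 + 11 + 31 + 53 = 491.
Total exposure: 7 + 6.5 + 6.5 + 5 + 6.5 + 6 + 1 + 3.5 + 4.5 = 46.5 days.
By Gamma–Poisson conjugacy, the posterior is Gamma(α + Σx, β + Σt) = Gamma(2 + 491, 7 + 46.5) = Gamma(493, 107/2).
Posterior mean = α'/β' = 493/(107/2) = 986/107.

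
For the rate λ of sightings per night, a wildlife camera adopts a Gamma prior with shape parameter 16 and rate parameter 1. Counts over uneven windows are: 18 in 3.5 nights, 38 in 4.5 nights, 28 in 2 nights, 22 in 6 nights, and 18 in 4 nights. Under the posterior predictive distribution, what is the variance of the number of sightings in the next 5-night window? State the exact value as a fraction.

2600/63

Total count: 18 + 38 + 28 + 22 + 18 = 124.
Total exposure: 3.5 + 4.5 + 2 + 6 + 4 = 20 nights.
By Gamma–Poisson conjugacy, the posterior is Gamma(α + Σx, β + Σt) = Gamma(16 + 124, 1 + 20) = Gamma(140, 21).
The posterior predictive for a window of length T is Negative Binomial with variance T·α'·(β'+T)/β'² = 5·140·26/441 = 2600/63.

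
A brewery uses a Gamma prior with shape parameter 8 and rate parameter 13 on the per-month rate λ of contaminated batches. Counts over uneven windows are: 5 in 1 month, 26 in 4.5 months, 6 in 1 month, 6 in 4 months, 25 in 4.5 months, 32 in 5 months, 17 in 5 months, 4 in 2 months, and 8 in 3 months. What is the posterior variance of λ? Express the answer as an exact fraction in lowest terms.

Total count: 5 + 26 + 6 + 6 + 25 + 32 + 17 + 4 + 8 = 129.
Total exposure: 1 + 4.5 + 1 + 4 + 4.5 + 5 + 5 + 2 + 3 = 30 months.
Conjugate update: add total count to the shape and total exposure to the rate, giving Gamma(137, 43).
Posterior variance = α'/β'² = 137/1849.

137/1849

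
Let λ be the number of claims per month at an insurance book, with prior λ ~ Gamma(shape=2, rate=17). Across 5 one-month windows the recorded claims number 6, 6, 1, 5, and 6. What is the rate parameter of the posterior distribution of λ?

22

Total count: 6 + 6 + 1 + 5 + 6 = 24.
Total exposure: 5 months.
Posterior: α' = 2 + 24 = 26, β' = 17 + 5 = 22.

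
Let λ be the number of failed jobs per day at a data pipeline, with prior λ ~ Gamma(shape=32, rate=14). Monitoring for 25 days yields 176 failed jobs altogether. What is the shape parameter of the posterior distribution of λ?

208

Total count 176 over total exposure 25 days.
By Gamma–Poisson conjugacy, the posterior is Gamma(α + Σx, β + Σt) = Gamma(32 + 176, 14 + 25) = Gamma(208, 39).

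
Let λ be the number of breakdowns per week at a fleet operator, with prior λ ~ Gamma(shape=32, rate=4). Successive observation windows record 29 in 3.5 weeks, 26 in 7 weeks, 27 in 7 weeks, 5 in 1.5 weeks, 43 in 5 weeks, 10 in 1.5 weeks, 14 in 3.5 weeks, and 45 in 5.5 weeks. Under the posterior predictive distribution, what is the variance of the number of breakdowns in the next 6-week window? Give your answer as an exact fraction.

3204/77

Total count: 29 + 26 + 27 + 5 + 43 + 10 + 14 + 45 = 199.
Total exposure: 3.5 + 7 + 7 + 1.5 + 5 + 1.5 + 3.5 + 5.5 = 34.5 weeks.
The Gamma prior is conjugate for the Poisson rate, so λ | data ~ Gamma(32+199, 4+34.5) = Gamma(231, 77/2).
The posterior predictive for a window of length T is Negative Binomial with variance T·α'·(β'+T)/β'² = 6·231·(89/2)/(5929/4) = 3204/77.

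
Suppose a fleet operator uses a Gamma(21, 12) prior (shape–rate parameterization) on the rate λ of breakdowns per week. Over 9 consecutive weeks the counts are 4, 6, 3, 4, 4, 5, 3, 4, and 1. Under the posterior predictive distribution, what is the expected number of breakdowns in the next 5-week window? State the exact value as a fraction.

275/21

Total count: 4 + 6 + 3 + 4 + 4 + 5 + 3 + 4 + 1 = 34.
Total exposure: 9 weeks.
Conjugate update: add total count to the shape and total exposure to the rate, giving Gamma(55, 21).
Predictive mean over a 5-week window = T·E[λ|data] = 5·55/21 = 275/21.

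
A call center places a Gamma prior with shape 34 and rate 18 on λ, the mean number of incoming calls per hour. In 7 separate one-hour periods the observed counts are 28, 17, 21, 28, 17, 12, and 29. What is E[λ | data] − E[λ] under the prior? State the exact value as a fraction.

Total count: 28 + 17 + 21 + 28 + 17 + 12 + 29 = 152.
Total exposure: 7 hours.
Gamma(α, β) with Poisson data over total exposure Σt gives posterior Gamma(α+Σx, β+Σt) = Gamma(186, 25).
Posterior mean = 186/25 = 186/25; prior mean = 34/18 = 17/9. Difference = 186/25 − 17/9 = 1249/225.

1249/225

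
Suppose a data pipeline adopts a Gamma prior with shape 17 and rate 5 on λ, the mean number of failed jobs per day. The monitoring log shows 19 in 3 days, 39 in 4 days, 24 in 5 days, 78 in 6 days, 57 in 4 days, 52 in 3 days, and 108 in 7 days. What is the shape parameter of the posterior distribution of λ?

Total count: 19 + 39 + 24 + 78 + 57 + 52 + 108 = 377.
Total exposure: 3 + 4 + 5 + 6 + 4 + 3 + 7 = 32 days.
Posterior: α' = 17 + 377 = 394, β' = 5 + 32 = 37.

394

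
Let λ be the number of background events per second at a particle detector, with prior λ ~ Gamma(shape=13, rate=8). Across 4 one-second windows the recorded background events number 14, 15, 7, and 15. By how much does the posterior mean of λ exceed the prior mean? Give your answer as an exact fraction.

Total count: 14 + 15 + 7 + 15 = 51.
Total exposure: 4 seconds.
Posterior: α' = 13 + 51 = 64, β' = 8 + 4 = 12.
Posterior mean = 64/12 = 16/3; prior mean = 13/8 = 13/8. Difference = 16/3 − 13/8 = 89/24.

89/24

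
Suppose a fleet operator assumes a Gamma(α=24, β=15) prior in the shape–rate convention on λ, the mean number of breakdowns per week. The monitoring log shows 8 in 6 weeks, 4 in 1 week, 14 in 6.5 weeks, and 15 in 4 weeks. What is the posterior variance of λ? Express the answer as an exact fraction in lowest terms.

Total count: 8 + 4 + 14 + 15 = 41.
Total exposure: 6 + 1 + 6.5 + 4 = 17.5 weeks.
Posterior: α' = 24 + 41 = 65, β' = 15 + 17.5 = 65/2.
Posterior variance = α'/β'² = 65/(4225/4) = 4/65.

4/65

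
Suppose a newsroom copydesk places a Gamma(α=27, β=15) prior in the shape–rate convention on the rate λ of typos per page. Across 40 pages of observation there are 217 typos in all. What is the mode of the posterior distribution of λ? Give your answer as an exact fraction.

Total count 217 over total exposure 40 pages.
Posterior: α' = 27 + 217 = 244, β' = 15 + 40 = 55.
Posterior mode = (α'−1)/β' = 243/55.

243/55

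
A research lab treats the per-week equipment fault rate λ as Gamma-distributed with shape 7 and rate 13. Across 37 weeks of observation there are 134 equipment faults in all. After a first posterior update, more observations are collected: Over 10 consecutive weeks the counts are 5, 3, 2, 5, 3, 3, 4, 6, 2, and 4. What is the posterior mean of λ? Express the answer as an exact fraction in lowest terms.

Total count 134 over total exposure 37 weeks.
After the first batch: Gamma(7 + 134, 13 + 37) = Gamma(141, 50).
Total count: 5 + 3 + 2 + 5 + 3 + 3 + 4 + 6 + 2 + 4 = 37.
Total exposure: 10 weeks.
After the second batch: Gamma(141 + 37, 50 + 10) = Gamma(178, 60).
Posterior mean = α'/β' = 178/60 = 89/30.

89/30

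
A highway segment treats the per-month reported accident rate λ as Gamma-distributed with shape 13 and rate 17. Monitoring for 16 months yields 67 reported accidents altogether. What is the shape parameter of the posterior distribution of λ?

Total count 67 over total exposure 16 months.
Conjugate update: add total count to the shape and total exposure to the rate, giving Gamma(80, 33).

80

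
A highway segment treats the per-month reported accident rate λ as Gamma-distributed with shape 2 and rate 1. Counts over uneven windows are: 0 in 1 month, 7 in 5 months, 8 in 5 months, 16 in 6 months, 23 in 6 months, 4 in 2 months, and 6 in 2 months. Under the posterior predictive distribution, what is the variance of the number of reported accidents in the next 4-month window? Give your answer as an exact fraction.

528/49

Total count: 0 + 7 + 8 + 16 + 23 + 4 + 6 = 64.
Total exposure: 1 + 5 + 5 + 6 + 6 + 2 + 2 = 27 months.
Posterior: α' = 2 + 64 = 66, β' = 1 + 27 = 28.
The posterior predictive for a window of length T is Negative Binomial with variance T·α'·(β'+T)/β'² = 4·66·32/784 = 528/49.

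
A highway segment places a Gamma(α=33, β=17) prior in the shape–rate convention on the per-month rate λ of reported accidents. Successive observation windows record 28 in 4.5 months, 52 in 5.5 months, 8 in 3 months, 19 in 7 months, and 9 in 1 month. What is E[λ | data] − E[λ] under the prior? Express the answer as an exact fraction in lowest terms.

Total count: 28 + 52 + 8 + 19 + 9 = 116.
Total exposure: 4.5 + 5.5 + 3 + 7 + 1 = 21 months.
The Gamma prior is conjugate for the Poisson rate, so λ | data ~ Gamma(33+116, 17+21) = Gamma(149, 38).
Posterior mean = 149/38 = 149/38; prior mean = 33/17 = 33/17. Difference = 149/38 − 33/17 = 1279/646.

1279/646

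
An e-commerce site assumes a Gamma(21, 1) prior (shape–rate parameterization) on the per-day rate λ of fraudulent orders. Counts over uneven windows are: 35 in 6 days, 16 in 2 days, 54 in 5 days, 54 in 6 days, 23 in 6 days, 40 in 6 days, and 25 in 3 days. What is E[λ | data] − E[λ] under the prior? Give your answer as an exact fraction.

Total count: 35 + 16 + 54 + 54 + 23 + 40 + 25 = 247.
Total exposure: 6 + 2 + 5 + 6 + 6 + 6 + 3 = 34 days.
By Gamma–Poisson conjugacy, the posterior is Gamma(α + Σx, β + Σt) = Gamma(21 + 247, 1 + 34) = Gamma(268, 35).
Posterior mean = 268/35 = 268/35; prior mean = 21/1 = 21. Difference = 268/35 − 21 = -467/35.

-467/35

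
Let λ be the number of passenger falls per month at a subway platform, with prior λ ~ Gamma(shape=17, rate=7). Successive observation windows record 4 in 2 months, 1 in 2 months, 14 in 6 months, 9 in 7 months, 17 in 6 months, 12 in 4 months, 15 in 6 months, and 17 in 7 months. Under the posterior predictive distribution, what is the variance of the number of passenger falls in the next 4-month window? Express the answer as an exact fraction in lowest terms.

Total count: 4 + 1 + 14 + 9 + 17 + 12 + 15 + 17 = 89.
Total exposure: 2 + 2 + 6 + 7 + 6 + 4 + 6 + 7 = 40 months.
By Gamma–Poisson conjugacy, the posterior is Gamma(α + Σx, β + Σt) = Gamma(17 + 89, 7 + 40) = Gamma(106, 47).
The posterior predictive for a window of length T is Negative Binomial with variance T·α'·(β'+T)/β'² = 4·106·51/2209 = 21624/2209.

21624/2209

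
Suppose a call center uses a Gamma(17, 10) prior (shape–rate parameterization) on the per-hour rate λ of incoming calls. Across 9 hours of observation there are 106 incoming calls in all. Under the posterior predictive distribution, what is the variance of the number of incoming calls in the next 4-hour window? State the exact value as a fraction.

11316/361

Total count 106 over total exposure 9 hours.
By Gamma–Poisson conjugacy, the posterior is Gamma(α + Σx, β + Σt) = Gamma(17 + 106, 10 + 9) = Gamma(123, 19).
The posterior predictive for a window of length T is Negative Binomial with variance T·α'·(β'+T)/β'² = 4·123·23/361 = 11316/361.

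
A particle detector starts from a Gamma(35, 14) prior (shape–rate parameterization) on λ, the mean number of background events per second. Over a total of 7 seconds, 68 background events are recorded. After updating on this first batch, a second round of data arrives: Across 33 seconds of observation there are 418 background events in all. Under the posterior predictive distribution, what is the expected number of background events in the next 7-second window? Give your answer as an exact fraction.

Total count 68 over total exposure 7 seconds.
After the first batch: Gamma(35 + 68, 14 + 7) = Gamma(103, 21).
Total count 418 over total exposure 33 seconds.
After the second batch: Gamma(103 + 418, 21 + 33) = Gamma(521, 54).
Predictive mean over a 7-second window = T·E[λ|data] = 7·521/54 = 3647/54.

3647/54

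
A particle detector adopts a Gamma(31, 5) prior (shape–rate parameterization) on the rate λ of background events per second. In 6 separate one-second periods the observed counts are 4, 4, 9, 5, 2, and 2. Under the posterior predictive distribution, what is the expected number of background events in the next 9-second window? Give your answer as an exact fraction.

513/11

Total count: 4 + 4 + 9 + 5 + 2 + 2 = 26.
Total exposure: 6 seconds.
Conjugate update: add total count to the shape and total exposure to the rate, giving Gamma(57, 11).
Predictive mean over a 9-second window = T·E[λ|data] = 9·57/11 = 513/11.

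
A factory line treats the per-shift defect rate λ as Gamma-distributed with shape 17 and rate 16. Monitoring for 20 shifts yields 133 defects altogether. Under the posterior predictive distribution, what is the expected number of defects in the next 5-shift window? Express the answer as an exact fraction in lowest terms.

Total count 133 over total exposure 20 shifts.
The Gamma prior is conjugate for the Poisson rate, so λ | data ~ Gamma(17+133, 16+20) = Gamma(150, 36).
Predictive mean over a 5-shift window = T·E[λ|data] = 5·150/36 = 125/6.

125/6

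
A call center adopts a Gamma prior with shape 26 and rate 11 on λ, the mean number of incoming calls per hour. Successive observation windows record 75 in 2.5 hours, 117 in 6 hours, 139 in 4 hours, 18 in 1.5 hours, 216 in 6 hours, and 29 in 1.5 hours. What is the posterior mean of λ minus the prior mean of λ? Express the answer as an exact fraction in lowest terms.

2390/143

Total count: 75 + 117 + 139 + 18 + 216 + 29 = 594.
Total exposure: 2.5 + 6 + 4 + 1.5 + 6 + 1.5 = 21.5 hours.
Posterior: α' = 26 + 594 = 620, β' = 11 + 21.5 = 65/2.
Posterior mean = 620/(65/2) = 248/13; prior mean = 26/11 = 26/11. Difference = 248/13 − 26/11 = 2390/143.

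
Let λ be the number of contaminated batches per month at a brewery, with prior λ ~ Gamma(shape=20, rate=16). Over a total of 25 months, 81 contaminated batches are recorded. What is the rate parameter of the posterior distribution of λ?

41

Total count 81 over total exposure 25 months.
By Gamma–Poisson conjugacy, the posterior is Gamma(α + Σx, β + Σt) = Gamma(20 + 81, 16 + 25) = Gamma(101, 41).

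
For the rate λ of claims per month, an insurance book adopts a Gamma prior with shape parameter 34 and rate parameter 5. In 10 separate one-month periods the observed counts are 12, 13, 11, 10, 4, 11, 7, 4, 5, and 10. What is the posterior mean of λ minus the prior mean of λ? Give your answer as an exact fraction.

19/15

Total count: 12 + 13 + 11 + 10 + 4 + 11 + 7 + 4 + 5 + 10 = 87.
Total exposure: 10 months.
The Gamma prior is conjugate for the Poisson rate, so λ | data ~ Gamma(34+87, 5+10) = Gamma(121, 15).
Posterior mean = 121/15 = 121/15; prior mean = 34/5 = 34/5. Difference = 121/15 − 34/5 = 19/15.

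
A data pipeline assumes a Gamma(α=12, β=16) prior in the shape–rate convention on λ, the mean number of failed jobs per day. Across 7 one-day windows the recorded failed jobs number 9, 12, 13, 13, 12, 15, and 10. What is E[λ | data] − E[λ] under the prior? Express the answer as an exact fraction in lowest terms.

315/92

Total count: 9 + 12 + 13 + 13 + 12 + 15 + 10 = 84.
Total exposure: 7 days.
Gamma(α, β) with Poisson data over total exposure Σt gives posterior Gamma(α+Σx, β+Σt) = Gamma(96, 23).
Posterior mean = 96/23 = 96/23; prior mean = 12/16 = 3/4. Difference = 96/23 − 3/4 = 315/92.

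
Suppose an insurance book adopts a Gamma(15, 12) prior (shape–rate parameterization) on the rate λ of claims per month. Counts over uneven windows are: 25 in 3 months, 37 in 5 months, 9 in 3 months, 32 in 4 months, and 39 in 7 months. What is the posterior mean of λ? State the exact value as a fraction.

157/34

Total count: 25 + 37 + 9 + 32 + 39 = 142.
Total exposure: 3 + 5 + 3 + 4 + 7 = 22 months.
Gamma(α, β) with Poisson data over total exposure Σt gives posterior Gamma(α+Σx, β+Σt) = Gamma(157, 34).
Posterior mean = α'/β' = 157/34.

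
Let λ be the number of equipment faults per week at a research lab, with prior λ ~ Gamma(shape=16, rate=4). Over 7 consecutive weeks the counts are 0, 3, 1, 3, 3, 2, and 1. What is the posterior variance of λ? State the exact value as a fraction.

29/121

Total count: 0 + 3 + 1 + 3 + 3 + 2 + 1 = 13.
Total exposure: 7 weeks.
Posterior: α' = 16 + 13 = 29, β' = 4 + 7 = 11.
Posterior variance = α'/β'² = 29/121.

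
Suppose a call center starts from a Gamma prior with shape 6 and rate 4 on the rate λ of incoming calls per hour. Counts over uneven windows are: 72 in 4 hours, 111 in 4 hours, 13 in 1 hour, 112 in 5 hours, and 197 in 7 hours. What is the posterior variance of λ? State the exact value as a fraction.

Total count: 72 + 111 + 13 + 112 + 197 = 505.
Total exposure: 4 + 4 + 1 + 5 + 7 = 21 hours.
By Gamma–Poisson conjugacy, the posterior is Gamma(α + Σx, β + Σt) = Gamma(6 + 505, 4 + 21) = Gamma(511, 25).
Posterior variance = α'/β'² = 511/625.

511/625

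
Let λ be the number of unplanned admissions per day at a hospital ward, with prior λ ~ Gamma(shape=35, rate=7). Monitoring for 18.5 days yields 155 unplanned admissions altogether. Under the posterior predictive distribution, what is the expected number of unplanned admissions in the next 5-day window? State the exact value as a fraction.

1900/51

Total count 155 over total exposure 18.5 days.
Posterior: α' = 35 + 155 = 190, β' = 7 + 18.5 = 51/2.
Predictive mean over a 5-day window = T·E[λ|data] = 5·190/(51/2) = 1900/51.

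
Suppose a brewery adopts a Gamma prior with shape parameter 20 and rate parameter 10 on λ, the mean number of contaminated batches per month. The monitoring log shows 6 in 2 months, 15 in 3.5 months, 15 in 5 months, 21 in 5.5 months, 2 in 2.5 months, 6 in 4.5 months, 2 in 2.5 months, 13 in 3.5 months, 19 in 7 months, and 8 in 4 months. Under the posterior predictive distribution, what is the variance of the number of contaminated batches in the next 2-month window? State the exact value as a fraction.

3302/625

Total count: 6 + 15 + 15 + 21 + 2 + 6 + 2 + 13 + 19 + 8 = 107.
Total exposure: 2 + 3.5 + 5 + 5.5 + 2.5 + 4.5 + 2.5 + 3.5 + 7 + 4 = 40 months.
Gamma(α, β) with Poisson data over total exposure Σt gives posterior Gamma(α+Σx, β+Σt) = Gamma(127, 50).
The posterior predictive for a window of length T is Negative Binomial with variance T·α'·(β'+T)/β'² = 2·127·52/2500 = 3302/625.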